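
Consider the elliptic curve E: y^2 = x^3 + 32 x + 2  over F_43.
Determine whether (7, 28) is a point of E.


Check whether y^2 = x^3 + 32 x + 2 (mod 43) for (x, y) = (7, 28).
LHS: y^2 = 28^2 mod 43 = 10
RHS: x^3 + 32 x + 2 = 7^3 + 32*7 + 2 mod 43 = 10
LHS = RHS

Yes, on the curve


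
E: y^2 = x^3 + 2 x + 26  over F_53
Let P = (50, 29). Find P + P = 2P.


Doubling: s = (3 x1^2 + a) / (2 y1)
s = (3*50^2 + 2) / (2*29) mod 53 = 27
x3 = s^2 - 2 x1 mod 53 = 27^2 - 2*50 = 46
y3 = s (x1 - x3) - y1 mod 53 = 27 * (50 - 46) - 29 = 26

2P = (46, 26)


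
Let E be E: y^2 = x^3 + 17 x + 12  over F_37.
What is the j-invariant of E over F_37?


Delta = -16(4 a^3 + 27 b^2) mod 37 = 20
-1728 * (4 a)^3 = -1728 * (4*17)^3 mod 37 = 29
j = 29 * 20^(-1) mod 37 = 7

j = 7 (mod 37)


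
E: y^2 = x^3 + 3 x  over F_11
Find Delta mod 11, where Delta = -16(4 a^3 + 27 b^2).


4 a^3 + 27 b^2 = 4*3^3 + 27*0^2 = 108 + 0 = 108
Delta = -16 * (108) = -1728
Delta mod 11 = 10

Delta = 10 (mod 11)


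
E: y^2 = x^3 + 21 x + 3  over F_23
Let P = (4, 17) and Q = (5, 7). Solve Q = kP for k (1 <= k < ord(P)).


Enumerate multiples of P until we hit Q = (5, 7):
  1P = (4, 17)
  2P = (15, 6)
  3P = (5, 7)
Match found at i = 3.

k = 3


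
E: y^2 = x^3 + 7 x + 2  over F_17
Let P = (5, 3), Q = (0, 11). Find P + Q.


P != Q, so use the chord formula.
s = (y2 - y1) / (x2 - x1) = (8) / (12) mod 17 = 12
x3 = s^2 - x1 - x2 mod 17 = 12^2 - 5 - 0 = 3
y3 = s (x1 - x3) - y1 mod 17 = 12 * (5 - 3) - 3 = 4

P + Q = (3, 4)


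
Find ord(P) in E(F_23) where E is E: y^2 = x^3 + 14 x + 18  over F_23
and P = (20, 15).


Compute successive multiples of P until we hit O:
  1P = (20, 15)
  2P = (22, 16)
  3P = (10, 13)
  4P = (5, 11)
  5P = (4, 0)
  6P = (5, 12)
  7P = (10, 10)
  8P = (22, 7)
  ... (continuing to 10P)
  10P = O

ord(P) = 10


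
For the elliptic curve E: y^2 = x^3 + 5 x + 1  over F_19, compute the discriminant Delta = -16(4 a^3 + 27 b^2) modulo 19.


4 a^3 + 27 b^2 = 4*5^3 + 27*1^2 = 500 + 27 = 527
Delta = -16 * (527) = -8432
Delta mod 19 = 4

Delta = 4 (mod 19)


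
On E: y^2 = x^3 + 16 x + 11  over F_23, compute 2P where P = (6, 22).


Doubling: s = (3 x1^2 + a) / (2 y1)
s = (3*6^2 + 16) / (2*22) mod 23 = 7
x3 = s^2 - 2 x1 mod 23 = 7^2 - 2*6 = 14
y3 = s (x1 - x3) - y1 mod 23 = 7 * (6 - 14) - 22 = 14

2P = (14, 14)


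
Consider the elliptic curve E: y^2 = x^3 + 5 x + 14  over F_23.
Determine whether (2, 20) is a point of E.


Check whether y^2 = x^3 + 5 x + 14 (mod 23) for (x, y) = (2, 20).
LHS: y^2 = 20^2 mod 23 = 9
RHS: x^3 + 5 x + 14 = 2^3 + 5*2 + 14 mod 23 = 9
LHS = RHS

Yes, on the curve


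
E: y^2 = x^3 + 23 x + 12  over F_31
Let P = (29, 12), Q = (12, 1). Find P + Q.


P != Q, so use the chord formula.
s = (y2 - y1) / (x2 - x1) = (20) / (14) mod 31 = 28
x3 = s^2 - x1 - x2 mod 31 = 28^2 - 29 - 12 = 30
y3 = s (x1 - x3) - y1 mod 31 = 28 * (29 - 30) - 12 = 22

P + Q = (30, 22)


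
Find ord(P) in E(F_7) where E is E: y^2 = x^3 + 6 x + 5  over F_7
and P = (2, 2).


Compute successive multiples of P until we hit O:
  1P = (2, 2)
  2P = (4, 3)
  3P = (3, 1)
  4P = (3, 6)
  5P = (4, 4)
  6P = (2, 5)
  7P = O

ord(P) = 7


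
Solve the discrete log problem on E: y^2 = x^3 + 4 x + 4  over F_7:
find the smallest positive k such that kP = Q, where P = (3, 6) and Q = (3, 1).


Enumerate multiples of P until we hit Q = (3, 1):
  1P = (3, 6)
  2P = (5, 4)
  3P = (0, 5)
  4P = (1, 4)
  5P = (4, 0)
  6P = (1, 3)
  7P = (0, 2)
  8P = (5, 3)
  9P = (3, 1)
Match found at i = 9.

k = 9


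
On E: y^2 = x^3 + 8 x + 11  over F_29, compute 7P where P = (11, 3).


k = 7 = 111_2 (binary, LSB first: 111)
Double-and-add from P = (11, 3):
  bit 0 = 1: acc = O + (11, 3) = (11, 3)
  bit 1 = 1: acc = (11, 3) + (8, 23) = (19, 2)
  bit 2 = 1: acc = (19, 2) + (4, 7) = (19, 27)

7P = (19, 27)


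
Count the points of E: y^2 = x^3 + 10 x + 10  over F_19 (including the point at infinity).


For each x in F_19, count y with y^2 = x^3 + 10 x + 10 mod 19:
  x = 2: RHS = 0, y in [0]  -> 1 point(s)
  x = 4: RHS = 0, y in [0]  -> 1 point(s)
  x = 6: RHS = 1, y in [1, 18]  -> 2 point(s)
  x = 7: RHS = 5, y in [9, 10]  -> 2 point(s)
  x = 11: RHS = 7, y in [8, 11]  -> 2 point(s)
  x = 13: RHS = 0, y in [0]  -> 1 point(s)
  x = 14: RHS = 6, y in [5, 14]  -> 2 point(s)
  x = 15: RHS = 1, y in [1, 18]  -> 2 point(s)
  x = 17: RHS = 1, y in [1, 18]  -> 2 point(s)
Affine points: 15. Add the point at infinity: total = 16.

#E(F_19) = 16


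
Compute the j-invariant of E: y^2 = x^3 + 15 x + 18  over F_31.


Delta = -16(4 a^3 + 27 b^2) mod 31 = 5
-1728 * (4 a)^3 = -1728 * (4*15)^3 mod 31 = 29
j = 29 * 5^(-1) mod 31 = 12

j = 12 (mod 31)


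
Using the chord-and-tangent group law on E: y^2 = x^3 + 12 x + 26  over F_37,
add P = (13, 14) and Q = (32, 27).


P != Q, so use the chord formula.
s = (y2 - y1) / (x2 - x1) = (13) / (19) mod 37 = 26
x3 = s^2 - x1 - x2 mod 37 = 26^2 - 13 - 32 = 2
y3 = s (x1 - x3) - y1 mod 37 = 26 * (13 - 2) - 14 = 13

P + Q = (2, 13)


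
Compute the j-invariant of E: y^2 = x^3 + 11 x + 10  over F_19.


Delta = -16(4 a^3 + 27 b^2) mod 19 = 18
-1728 * (4 a)^3 = -1728 * (4*11)^3 mod 19 = 7
j = 7 * 18^(-1) mod 19 = 12

j = 12 (mod 19)


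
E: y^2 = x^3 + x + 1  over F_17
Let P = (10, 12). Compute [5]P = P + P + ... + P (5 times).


k = 5 = 101_2 (binary, LSB first: 101)
Double-and-add from P = (10, 12):
  bit 0 = 1: acc = O + (10, 12) = (10, 12)
  bit 1 = 0: acc unchanged = (10, 12)
  bit 2 = 1: acc = (10, 12) + (10, 12) = (10, 5)

5P = (10, 5)


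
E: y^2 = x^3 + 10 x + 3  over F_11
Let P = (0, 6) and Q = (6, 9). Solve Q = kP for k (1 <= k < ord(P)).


Enumerate multiples of P until we hit Q = (6, 9):
  1P = (0, 6)
  2P = (1, 6)
  3P = (10, 5)
  4P = (2, 3)
  5P = (3, 4)
  6P = (6, 9)
Match found at i = 6.

k = 6


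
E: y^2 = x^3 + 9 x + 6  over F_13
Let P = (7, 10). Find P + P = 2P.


Doubling: s = (3 x1^2 + a) / (2 y1)
s = (3*7^2 + 9) / (2*10) mod 13 = 0
x3 = s^2 - 2 x1 mod 13 = 0^2 - 2*7 = 12
y3 = s (x1 - x3) - y1 mod 13 = 0 * (7 - 12) - 10 = 3

2P = (12, 3)


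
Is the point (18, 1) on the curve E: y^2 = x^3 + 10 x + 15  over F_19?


Check whether y^2 = x^3 + 10 x + 15 (mod 19) for (x, y) = (18, 1).
LHS: y^2 = 1^2 mod 19 = 1
RHS: x^3 + 10 x + 15 = 18^3 + 10*18 + 15 mod 19 = 4
LHS != RHS

No, not on the curve


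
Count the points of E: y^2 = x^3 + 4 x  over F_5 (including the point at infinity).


For each x in F_5, count y with y^2 = x^3 + 4 x + 0 mod 5:
  x = 0: RHS = 0, y in [0]  -> 1 point(s)
  x = 1: RHS = 0, y in [0]  -> 1 point(s)
  x = 2: RHS = 1, y in [1, 4]  -> 2 point(s)
  x = 3: RHS = 4, y in [2, 3]  -> 2 point(s)
  x = 4: RHS = 0, y in [0]  -> 1 point(s)
Affine points: 7. Add the point at infinity: total = 8.

#E(F_5) = 8


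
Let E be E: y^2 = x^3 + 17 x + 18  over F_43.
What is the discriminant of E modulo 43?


4 a^3 + 27 b^2 = 4*17^3 + 27*18^2 = 19652 + 8748 = 28400
Delta = -16 * (28400) = -454400
Delta mod 43 = 24

Delta = 24 (mod 43)


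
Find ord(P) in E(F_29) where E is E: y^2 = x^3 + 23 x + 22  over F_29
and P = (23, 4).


Compute successive multiples of P until we hit O:
  1P = (23, 4)
  2P = (6, 17)
  3P = (5, 1)
  4P = (26, 10)
  5P = (13, 16)
  6P = (13, 13)
  7P = (26, 19)
  8P = (5, 28)
  ... (continuing to 11P)
  11P = O

ord(P) = 11


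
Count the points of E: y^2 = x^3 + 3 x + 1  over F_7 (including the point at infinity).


For each x in F_7, count y with y^2 = x^3 + 3 x + 1 mod 7:
  x = 0: RHS = 1, y in [1, 6]  -> 2 point(s)
  x = 2: RHS = 1, y in [1, 6]  -> 2 point(s)
  x = 3: RHS = 2, y in [3, 4]  -> 2 point(s)
  x = 4: RHS = 0, y in [0]  -> 1 point(s)
  x = 5: RHS = 1, y in [1, 6]  -> 2 point(s)
  x = 6: RHS = 4, y in [2, 5]  -> 2 point(s)
Affine points: 11. Add the point at infinity: total = 12.

#E(F_7) = 12


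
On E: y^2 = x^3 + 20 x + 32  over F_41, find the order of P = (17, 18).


Compute successive multiples of P until we hit O:
  1P = (17, 18)
  2P = (16, 26)
  3P = (31, 12)
  4P = (30, 11)
  5P = (12, 14)
  6P = (11, 36)
  7P = (22, 38)
  8P = (18, 19)
  ... (continuing to 46P)
  46P = O

ord(P) = 46


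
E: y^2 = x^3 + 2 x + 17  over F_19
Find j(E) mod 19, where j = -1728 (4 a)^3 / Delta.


Delta = -16(4 a^3 + 27 b^2) mod 19 = 2
-1728 * (4 a)^3 = -1728 * (4*2)^3 mod 19 = 18
j = 18 * 2^(-1) mod 19 = 9

j = 9 (mod 19)


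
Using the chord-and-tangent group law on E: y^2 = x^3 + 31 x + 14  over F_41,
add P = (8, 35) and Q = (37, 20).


P != Q, so use the chord formula.
s = (y2 - y1) / (x2 - x1) = (26) / (29) mod 41 = 32
x3 = s^2 - x1 - x2 mod 41 = 32^2 - 8 - 37 = 36
y3 = s (x1 - x3) - y1 mod 41 = 32 * (8 - 36) - 35 = 12

P + Q = (36, 12)


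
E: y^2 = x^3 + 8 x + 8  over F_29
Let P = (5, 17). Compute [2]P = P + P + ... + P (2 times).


k = 2 = 10_2 (binary, LSB first: 01)
Double-and-add from P = (5, 17):
  bit 0 = 0: acc unchanged = O
  bit 1 = 1: acc = O + (15, 20) = (15, 20)

2P = (15, 20)


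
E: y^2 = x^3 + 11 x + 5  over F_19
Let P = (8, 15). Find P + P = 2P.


Doubling: s = (3 x1^2 + a) / (2 y1)
s = (3*8^2 + 11) / (2*15) mod 19 = 15
x3 = s^2 - 2 x1 mod 19 = 15^2 - 2*8 = 0
y3 = s (x1 - x3) - y1 mod 19 = 15 * (8 - 0) - 15 = 10

2P = (0, 10)


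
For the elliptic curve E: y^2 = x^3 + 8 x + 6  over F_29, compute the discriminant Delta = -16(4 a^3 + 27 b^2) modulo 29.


4 a^3 + 27 b^2 = 4*8^3 + 27*6^2 = 2048 + 972 = 3020
Delta = -16 * (3020) = -48320
Delta mod 29 = 23

Delta = 23 (mod 29)


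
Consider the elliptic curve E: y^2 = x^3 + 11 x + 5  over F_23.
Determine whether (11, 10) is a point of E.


Check whether y^2 = x^3 + 11 x + 5 (mod 23) for (x, y) = (11, 10).
LHS: y^2 = 10^2 mod 23 = 8
RHS: x^3 + 11 x + 5 = 11^3 + 11*11 + 5 mod 23 = 8
LHS = RHS

Yes, on the curve


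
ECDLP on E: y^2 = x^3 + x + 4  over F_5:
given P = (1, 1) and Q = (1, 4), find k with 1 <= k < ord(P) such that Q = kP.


Enumerate multiples of P until we hit Q = (1, 4):
  1P = (1, 1)
  2P = (2, 2)
  3P = (3, 2)
  4P = (0, 2)
  5P = (0, 3)
  6P = (3, 3)
  7P = (2, 3)
  8P = (1, 4)
Match found at i = 8.

k = 8


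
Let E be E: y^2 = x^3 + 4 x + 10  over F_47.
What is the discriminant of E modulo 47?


4 a^3 + 27 b^2 = 4*4^3 + 27*10^2 = 256 + 2700 = 2956
Delta = -16 * (2956) = -47296
Delta mod 47 = 33

Delta = 33 (mod 47)


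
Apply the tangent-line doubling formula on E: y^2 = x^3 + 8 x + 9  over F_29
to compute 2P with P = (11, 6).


Doubling: s = (3 x1^2 + a) / (2 y1)
s = (3*11^2 + 8) / (2*6) mod 29 = 14
x3 = s^2 - 2 x1 mod 29 = 14^2 - 2*11 = 0
y3 = s (x1 - x3) - y1 mod 29 = 14 * (11 - 0) - 6 = 3

2P = (0, 3)


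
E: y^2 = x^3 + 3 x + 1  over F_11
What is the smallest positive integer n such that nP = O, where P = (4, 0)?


Compute successive multiples of P until we hit O:
  1P = (4, 0)
  2P = O

ord(P) = 2


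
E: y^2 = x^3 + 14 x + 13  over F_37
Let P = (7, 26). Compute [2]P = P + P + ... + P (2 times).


k = 2 = 10_2 (binary, LSB first: 01)
Double-and-add from P = (7, 26):
  bit 0 = 0: acc unchanged = O
  bit 1 = 1: acc = O + (30, 33) = (30, 33)

2P = (30, 33)


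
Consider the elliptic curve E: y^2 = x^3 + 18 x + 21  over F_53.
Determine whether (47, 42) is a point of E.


Check whether y^2 = x^3 + 18 x + 21 (mod 53) for (x, y) = (47, 42).
LHS: y^2 = 42^2 mod 53 = 15
RHS: x^3 + 18 x + 21 = 47^3 + 18*47 + 21 mod 53 = 15
LHS = RHS

Yes, on the curve


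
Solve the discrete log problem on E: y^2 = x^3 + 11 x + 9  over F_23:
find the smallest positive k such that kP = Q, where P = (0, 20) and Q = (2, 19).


Enumerate multiples of P until we hit Q = (2, 19):
  1P = (0, 20)
  2P = (4, 18)
  3P = (2, 4)
  4P = (16, 16)
  5P = (20, 8)
  6P = (19, 19)
  7P = (17, 16)
  8P = (9, 20)
  9P = (14, 3)
  10P = (12, 11)
  11P = (13, 7)
  12P = (11, 14)
  13P = (18, 17)
  14P = (21, 18)
  15P = (3, 0)
  16P = (21, 5)
  17P = (18, 6)
  18P = (11, 9)
  19P = (13, 16)
  20P = (12, 12)
  21P = (14, 20)
  22P = (9, 3)
  23P = (17, 7)
  24P = (19, 4)
  25P = (20, 15)
  26P = (16, 7)
  27P = (2, 19)
Match found at i = 27.

k = 27


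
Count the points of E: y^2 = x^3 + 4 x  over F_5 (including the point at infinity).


For each x in F_5, count y with y^2 = x^3 + 4 x + 0 mod 5:
  x = 0: RHS = 0, y in [0]  -> 1 point(s)
  x = 1: RHS = 0, y in [0]  -> 1 point(s)
  x = 2: RHS = 1, y in [1, 4]  -> 2 point(s)
  x = 3: RHS = 4, y in [2, 3]  -> 2 point(s)
  x = 4: RHS = 0, y in [0]  -> 1 point(s)
Affine points: 7. Add the point at infinity: total = 8.

#E(F_5) = 8


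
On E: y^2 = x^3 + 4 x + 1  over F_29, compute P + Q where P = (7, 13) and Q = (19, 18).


P != Q, so use the chord formula.
s = (y2 - y1) / (x2 - x1) = (5) / (12) mod 29 = 27
x3 = s^2 - x1 - x2 mod 29 = 27^2 - 7 - 19 = 7
y3 = s (x1 - x3) - y1 mod 29 = 27 * (7 - 7) - 13 = 16

P + Q = (7, 16)


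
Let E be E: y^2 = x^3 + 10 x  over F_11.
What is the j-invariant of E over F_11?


Delta = -16(4 a^3 + 27 b^2) mod 11 = 9
-1728 * (4 a)^3 = -1728 * (4*10)^3 mod 11 = 9
j = 9 * 9^(-1) mod 11 = 1

j = 1 (mod 11)


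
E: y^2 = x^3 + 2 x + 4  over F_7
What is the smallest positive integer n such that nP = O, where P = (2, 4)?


Compute successive multiples of P until we hit O:
  1P = (2, 4)
  2P = (3, 3)
  3P = (3, 4)
  4P = (2, 3)
  5P = O

ord(P) = 5


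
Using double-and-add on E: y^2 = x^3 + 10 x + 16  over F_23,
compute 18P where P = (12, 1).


k = 18 = 10010_2 (binary, LSB first: 01001)
Double-and-add from P = (12, 1):
  bit 0 = 0: acc unchanged = O
  bit 1 = 1: acc = O + (11, 13) = (11, 13)
  bit 2 = 0: acc unchanged = (11, 13)
  bit 3 = 0: acc unchanged = (11, 13)
  bit 4 = 1: acc = (11, 13) + (19, 2) = (1, 2)

18P = (1, 2)


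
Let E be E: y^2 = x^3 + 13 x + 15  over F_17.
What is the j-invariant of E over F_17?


Delta = -16(4 a^3 + 27 b^2) mod 17 = 5
-1728 * (4 a)^3 = -1728 * (4*13)^3 mod 17 = 6
j = 6 * 5^(-1) mod 17 = 8

j = 8 (mod 17)


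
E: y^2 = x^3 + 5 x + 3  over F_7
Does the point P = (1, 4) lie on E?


Check whether y^2 = x^3 + 5 x + 3 (mod 7) for (x, y) = (1, 4).
LHS: y^2 = 4^2 mod 7 = 2
RHS: x^3 + 5 x + 3 = 1^3 + 5*1 + 3 mod 7 = 2
LHS = RHS

Yes, on the curve


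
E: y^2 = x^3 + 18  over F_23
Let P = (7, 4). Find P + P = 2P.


Doubling: s = (3 x1^2 + a) / (2 y1)
s = (3*7^2 + 0) / (2*4) mod 23 = 4
x3 = s^2 - 2 x1 mod 23 = 4^2 - 2*7 = 2
y3 = s (x1 - x3) - y1 mod 23 = 4 * (7 - 2) - 4 = 16

2P = (2, 16)


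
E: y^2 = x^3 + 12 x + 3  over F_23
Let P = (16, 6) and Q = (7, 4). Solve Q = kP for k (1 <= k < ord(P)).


Enumerate multiples of P until we hit Q = (7, 4):
  1P = (16, 6)
  2P = (7, 4)
Match found at i = 2.

k = 2


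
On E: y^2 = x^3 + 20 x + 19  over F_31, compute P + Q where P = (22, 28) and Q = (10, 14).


P != Q, so use the chord formula.
s = (y2 - y1) / (x2 - x1) = (17) / (19) mod 31 = 27
x3 = s^2 - x1 - x2 mod 31 = 27^2 - 22 - 10 = 15
y3 = s (x1 - x3) - y1 mod 31 = 27 * (22 - 15) - 28 = 6

P + Q = (15, 6)


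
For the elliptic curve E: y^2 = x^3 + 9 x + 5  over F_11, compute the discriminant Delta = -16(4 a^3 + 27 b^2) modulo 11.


4 a^3 + 27 b^2 = 4*9^3 + 27*5^2 = 2916 + 675 = 3591
Delta = -16 * (3591) = -57456
Delta mod 11 = 8

Delta = 8 (mod 11)


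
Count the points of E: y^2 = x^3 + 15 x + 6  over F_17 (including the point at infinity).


For each x in F_17, count y with y^2 = x^3 + 15 x + 6 mod 17:
  x = 5: RHS = 2, y in [6, 11]  -> 2 point(s)
  x = 8: RHS = 9, y in [3, 14]  -> 2 point(s)
  x = 10: RHS = 0, y in [0]  -> 1 point(s)
  x = 13: RHS = 1, y in [1, 16]  -> 2 point(s)
  x = 14: RHS = 2, y in [6, 11]  -> 2 point(s)
  x = 15: RHS = 2, y in [6, 11]  -> 2 point(s)
Affine points: 11. Add the point at infinity: total = 12.

#E(F_17) = 12


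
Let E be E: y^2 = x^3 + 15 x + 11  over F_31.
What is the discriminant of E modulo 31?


4 a^3 + 27 b^2 = 4*15^3 + 27*11^2 = 13500 + 3267 = 16767
Delta = -16 * (16767) = -268272
Delta mod 31 = 2

Delta = 2 (mod 31)


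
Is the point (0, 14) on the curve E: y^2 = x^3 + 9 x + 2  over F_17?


Check whether y^2 = x^3 + 9 x + 2 (mod 17) for (x, y) = (0, 14).
LHS: y^2 = 14^2 mod 17 = 9
RHS: x^3 + 9 x + 2 = 0^3 + 9*0 + 2 mod 17 = 2
LHS != RHS

No, not on the curve


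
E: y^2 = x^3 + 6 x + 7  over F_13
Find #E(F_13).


For each x in F_13, count y with y^2 = x^3 + 6 x + 7 mod 13:
  x = 1: RHS = 1, y in [1, 12]  -> 2 point(s)
  x = 2: RHS = 1, y in [1, 12]  -> 2 point(s)
  x = 3: RHS = 0, y in [0]  -> 1 point(s)
  x = 4: RHS = 4, y in [2, 11]  -> 2 point(s)
  x = 6: RHS = 12, y in [5, 8]  -> 2 point(s)
  x = 9: RHS = 10, y in [6, 7]  -> 2 point(s)
  x = 10: RHS = 1, y in [1, 12]  -> 2 point(s)
  x = 11: RHS = 0, y in [0]  -> 1 point(s)
  x = 12: RHS = 0, y in [0]  -> 1 point(s)
Affine points: 15. Add the point at infinity: total = 16.

#E(F_13) = 16


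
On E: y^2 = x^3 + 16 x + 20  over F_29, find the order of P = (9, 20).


Compute successive multiples of P until we hit O:
  1P = (9, 20)
  2P = (6, 19)
  3P = (27, 3)
  4P = (16, 14)
  5P = (0, 22)
  6P = (0, 7)
  7P = (16, 15)
  8P = (27, 26)
  ... (continuing to 11P)
  11P = O

ord(P) = 11


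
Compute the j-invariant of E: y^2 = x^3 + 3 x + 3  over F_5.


Delta = -16(4 a^3 + 27 b^2) mod 5 = 4
-1728 * (4 a)^3 = -1728 * (4*3)^3 mod 5 = 1
j = 1 * 4^(-1) mod 5 = 4

j = 4 (mod 5)


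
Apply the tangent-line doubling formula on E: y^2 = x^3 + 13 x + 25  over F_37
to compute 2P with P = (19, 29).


Doubling: s = (3 x1^2 + a) / (2 y1)
s = (3*19^2 + 13) / (2*29) mod 37 = 24
x3 = s^2 - 2 x1 mod 37 = 24^2 - 2*19 = 20
y3 = s (x1 - x3) - y1 mod 37 = 24 * (19 - 20) - 29 = 21

2P = (20, 21)


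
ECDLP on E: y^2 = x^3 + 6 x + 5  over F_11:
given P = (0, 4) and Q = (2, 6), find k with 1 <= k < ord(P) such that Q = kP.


Enumerate multiples of P until we hit Q = (2, 6):
  1P = (0, 4)
  2P = (4, 4)
  3P = (7, 7)
  4P = (8, 2)
  5P = (1, 10)
  6P = (2, 6)
Match found at i = 6.

k = 6


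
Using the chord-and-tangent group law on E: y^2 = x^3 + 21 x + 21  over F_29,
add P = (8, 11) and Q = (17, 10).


P != Q, so use the chord formula.
s = (y2 - y1) / (x2 - x1) = (28) / (9) mod 29 = 16
x3 = s^2 - x1 - x2 mod 29 = 16^2 - 8 - 17 = 28
y3 = s (x1 - x3) - y1 mod 29 = 16 * (8 - 28) - 11 = 17

P + Q = (28, 17)


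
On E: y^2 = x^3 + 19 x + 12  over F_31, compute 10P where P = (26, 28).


k = 10 = 1010_2 (binary, LSB first: 0101)
Double-and-add from P = (26, 28):
  bit 0 = 0: acc unchanged = O
  bit 1 = 1: acc = O + (4, 20) = (4, 20)
  bit 2 = 0: acc unchanged = (4, 20)
  bit 3 = 1: acc = (4, 20) + (29, 11) = (8, 5)

10P = (8, 5)


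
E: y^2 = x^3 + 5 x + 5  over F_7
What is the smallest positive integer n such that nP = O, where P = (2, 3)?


Compute successive multiples of P until we hit O:
  1P = (2, 3)
  2P = (5, 6)
  3P = (1, 5)
  4P = (1, 2)
  5P = (5, 1)
  6P = (2, 4)
  7P = O

ord(P) = 7


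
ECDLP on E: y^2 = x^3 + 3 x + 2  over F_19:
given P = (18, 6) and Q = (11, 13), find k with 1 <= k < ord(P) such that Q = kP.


Enumerate multiples of P until we hit Q = (11, 13):
  1P = (18, 6)
  2P = (7, 9)
  3P = (17, 11)
  4P = (9, 6)
  5P = (11, 13)
Match found at i = 5.

k = 5


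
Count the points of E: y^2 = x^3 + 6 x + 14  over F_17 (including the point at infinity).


For each x in F_17, count y with y^2 = x^3 + 6 x + 14 mod 17:
  x = 1: RHS = 4, y in [2, 15]  -> 2 point(s)
  x = 2: RHS = 0, y in [0]  -> 1 point(s)
  x = 3: RHS = 8, y in [5, 12]  -> 2 point(s)
  x = 4: RHS = 0, y in [0]  -> 1 point(s)
  x = 5: RHS = 16, y in [4, 13]  -> 2 point(s)
  x = 7: RHS = 8, y in [5, 12]  -> 2 point(s)
  x = 8: RHS = 13, y in [8, 9]  -> 2 point(s)
  x = 9: RHS = 15, y in [7, 10]  -> 2 point(s)
  x = 11: RHS = 0, y in [0]  -> 1 point(s)
Affine points: 15. Add the point at infinity: total = 16.

#E(F_17) = 16


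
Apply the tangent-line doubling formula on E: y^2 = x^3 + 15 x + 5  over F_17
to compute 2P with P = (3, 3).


Doubling: s = (3 x1^2 + a) / (2 y1)
s = (3*3^2 + 15) / (2*3) mod 17 = 7
x3 = s^2 - 2 x1 mod 17 = 7^2 - 2*3 = 9
y3 = s (x1 - x3) - y1 mod 17 = 7 * (3 - 9) - 3 = 6

2P = (9, 6)


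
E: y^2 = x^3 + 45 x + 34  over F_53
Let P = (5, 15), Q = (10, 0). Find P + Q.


P != Q, so use the chord formula.
s = (y2 - y1) / (x2 - x1) = (38) / (5) mod 53 = 50
x3 = s^2 - x1 - x2 mod 53 = 50^2 - 5 - 10 = 47
y3 = s (x1 - x3) - y1 mod 53 = 50 * (5 - 47) - 15 = 5

P + Q = (47, 5)


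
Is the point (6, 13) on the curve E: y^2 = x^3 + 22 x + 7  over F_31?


Check whether y^2 = x^3 + 22 x + 7 (mod 31) for (x, y) = (6, 13).
LHS: y^2 = 13^2 mod 31 = 14
RHS: x^3 + 22 x + 7 = 6^3 + 22*6 + 7 mod 31 = 14
LHS = RHS

Yes, on the curve


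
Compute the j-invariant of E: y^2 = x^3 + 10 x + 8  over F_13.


Delta = -16(4 a^3 + 27 b^2) mod 13 = 2
-1728 * (4 a)^3 = -1728 * (4*10)^3 mod 13 = 1
j = 1 * 2^(-1) mod 13 = 7

j = 7 (mod 13)


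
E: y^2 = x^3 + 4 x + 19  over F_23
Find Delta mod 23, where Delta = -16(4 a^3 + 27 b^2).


4 a^3 + 27 b^2 = 4*4^3 + 27*19^2 = 256 + 9747 = 10003
Delta = -16 * (10003) = -160048
Delta mod 23 = 9

Delta = 9 (mod 23)


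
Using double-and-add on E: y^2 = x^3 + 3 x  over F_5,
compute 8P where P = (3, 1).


k = 8 = 1000_2 (binary, LSB first: 0001)
Double-and-add from P = (3, 1):
  bit 0 = 0: acc unchanged = O
  bit 1 = 0: acc unchanged = O
  bit 2 = 0: acc unchanged = O
  bit 3 = 1: acc = O + (4, 1) = (4, 1)

8P = (4, 1)


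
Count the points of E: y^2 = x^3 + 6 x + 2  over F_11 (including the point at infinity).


For each x in F_11, count y with y^2 = x^3 + 6 x + 2 mod 11:
  x = 1: RHS = 9, y in [3, 8]  -> 2 point(s)
  x = 2: RHS = 0, y in [0]  -> 1 point(s)
  x = 3: RHS = 3, y in [5, 6]  -> 2 point(s)
  x = 5: RHS = 3, y in [5, 6]  -> 2 point(s)
  x = 6: RHS = 1, y in [1, 10]  -> 2 point(s)
  x = 8: RHS = 1, y in [1, 10]  -> 2 point(s)
  x = 9: RHS = 4, y in [2, 9]  -> 2 point(s)
Affine points: 13. Add the point at infinity: total = 14.

#E(F_11) = 14


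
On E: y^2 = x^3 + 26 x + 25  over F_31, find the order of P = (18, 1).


Compute successive multiples of P until we hit O:
  1P = (18, 1)
  2P = (4, 10)
  3P = (14, 23)
  4P = (6, 26)
  5P = (15, 16)
  6P = (23, 24)
  7P = (0, 26)
  8P = (20, 19)
  ... (continuing to 34P)
  34P = O

ord(P) = 34


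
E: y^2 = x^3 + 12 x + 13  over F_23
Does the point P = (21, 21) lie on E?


Check whether y^2 = x^3 + 12 x + 13 (mod 23) for (x, y) = (21, 21).
LHS: y^2 = 21^2 mod 23 = 4
RHS: x^3 + 12 x + 13 = 21^3 + 12*21 + 13 mod 23 = 4
LHS = RHS

Yes, on the curve


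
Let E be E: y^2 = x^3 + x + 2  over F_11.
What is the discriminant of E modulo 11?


4 a^3 + 27 b^2 = 4*1^3 + 27*2^2 = 4 + 108 = 112
Delta = -16 * (112) = -1792
Delta mod 11 = 1

Delta = 1 (mod 11)


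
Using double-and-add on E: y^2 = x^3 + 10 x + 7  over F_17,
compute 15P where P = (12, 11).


k = 15 = 1111_2 (binary, LSB first: 1111)
Double-and-add from P = (12, 11):
  bit 0 = 1: acc = O + (12, 11) = (12, 11)
  bit 1 = 1: acc = (12, 11) + (10, 6) = (14, 1)
  bit 2 = 1: acc = (14, 1) + (16, 9) = (3, 9)
  bit 3 = 1: acc = (3, 9) + (1, 16) = (4, 3)

15P = (4, 3)


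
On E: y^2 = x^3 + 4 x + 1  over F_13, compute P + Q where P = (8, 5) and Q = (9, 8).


P != Q, so use the chord formula.
s = (y2 - y1) / (x2 - x1) = (3) / (1) mod 13 = 3
x3 = s^2 - x1 - x2 mod 13 = 3^2 - 8 - 9 = 5
y3 = s (x1 - x3) - y1 mod 13 = 3 * (8 - 5) - 5 = 4

P + Q = (5, 4)


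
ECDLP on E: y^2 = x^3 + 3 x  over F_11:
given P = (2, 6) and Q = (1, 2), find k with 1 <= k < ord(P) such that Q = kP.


Enumerate multiples of P until we hit Q = (1, 2):
  1P = (2, 6)
  2P = (1, 9)
  3P = (6, 6)
  4P = (3, 5)
  5P = (7, 10)
  6P = (0, 0)
  7P = (7, 1)
  8P = (3, 6)
  9P = (6, 5)
  10P = (1, 2)
Match found at i = 10.

k = 10


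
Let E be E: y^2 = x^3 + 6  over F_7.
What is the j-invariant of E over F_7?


Delta = -16(4 a^3 + 27 b^2) mod 7 = 2
-1728 * (4 a)^3 = -1728 * (4*0)^3 mod 7 = 0
j = 0 * 2^(-1) mod 7 = 0

j = 0 (mod 7)


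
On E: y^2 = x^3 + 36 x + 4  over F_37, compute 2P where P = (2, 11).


Doubling: s = (3 x1^2 + a) / (2 y1)
s = (3*2^2 + 36) / (2*11) mod 37 = 19
x3 = s^2 - 2 x1 mod 37 = 19^2 - 2*2 = 24
y3 = s (x1 - x3) - y1 mod 37 = 19 * (2 - 24) - 11 = 15

2P = (24, 15)


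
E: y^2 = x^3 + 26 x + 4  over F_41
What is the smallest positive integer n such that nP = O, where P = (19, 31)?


Compute successive multiples of P until we hit O:
  1P = (19, 31)
  2P = (19, 10)
  3P = O

ord(P) = 3


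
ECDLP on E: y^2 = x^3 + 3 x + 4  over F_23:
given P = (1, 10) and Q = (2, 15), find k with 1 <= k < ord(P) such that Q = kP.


Enumerate multiples of P until we hit Q = (2, 15):
  1P = (1, 10)
  2P = (2, 15)
Match found at i = 2.

k = 2


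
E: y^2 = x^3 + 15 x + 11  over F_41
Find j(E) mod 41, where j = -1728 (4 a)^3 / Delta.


Delta = -16(4 a^3 + 27 b^2) mod 41 = 32
-1728 * (4 a)^3 = -1728 * (4*15)^3 mod 41 = 10
j = 10 * 32^(-1) mod 41 = 8

j = 8 (mod 41)


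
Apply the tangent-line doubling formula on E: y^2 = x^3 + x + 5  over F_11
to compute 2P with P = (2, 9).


Doubling: s = (3 x1^2 + a) / (2 y1)
s = (3*2^2 + 1) / (2*9) mod 11 = 5
x3 = s^2 - 2 x1 mod 11 = 5^2 - 2*2 = 10
y3 = s (x1 - x3) - y1 mod 11 = 5 * (2 - 10) - 9 = 6

2P = (10, 6)


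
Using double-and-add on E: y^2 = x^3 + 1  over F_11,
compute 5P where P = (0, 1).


k = 5 = 101_2 (binary, LSB first: 101)
Double-and-add from P = (0, 1):
  bit 0 = 1: acc = O + (0, 1) = (0, 1)
  bit 1 = 0: acc unchanged = (0, 1)
  bit 2 = 1: acc = (0, 1) + (0, 1) = (0, 10)

5P = (0, 10)


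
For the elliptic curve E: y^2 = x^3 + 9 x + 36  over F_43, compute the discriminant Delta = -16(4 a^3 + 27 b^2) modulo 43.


4 a^3 + 27 b^2 = 4*9^3 + 27*36^2 = 2916 + 34992 = 37908
Delta = -16 * (37908) = -606528
Delta mod 43 = 30

Delta = 30 (mod 43)


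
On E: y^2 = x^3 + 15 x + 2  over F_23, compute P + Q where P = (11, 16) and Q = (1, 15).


P != Q, so use the chord formula.
s = (y2 - y1) / (x2 - x1) = (22) / (13) mod 23 = 7
x3 = s^2 - x1 - x2 mod 23 = 7^2 - 11 - 1 = 14
y3 = s (x1 - x3) - y1 mod 23 = 7 * (11 - 14) - 16 = 9

P + Q = (14, 9)


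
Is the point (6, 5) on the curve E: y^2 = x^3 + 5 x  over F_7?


Check whether y^2 = x^3 + 5 x + 0 (mod 7) for (x, y) = (6, 5).
LHS: y^2 = 5^2 mod 7 = 4
RHS: x^3 + 5 x + 0 = 6^3 + 5*6 + 0 mod 7 = 1
LHS != RHS

No, not on the curve


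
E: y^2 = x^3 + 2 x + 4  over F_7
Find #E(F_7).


For each x in F_7, count y with y^2 = x^3 + 2 x + 4 mod 7:
  x = 0: RHS = 4, y in [2, 5]  -> 2 point(s)
  x = 1: RHS = 0, y in [0]  -> 1 point(s)
  x = 2: RHS = 2, y in [3, 4]  -> 2 point(s)
  x = 3: RHS = 2, y in [3, 4]  -> 2 point(s)
  x = 6: RHS = 1, y in [1, 6]  -> 2 point(s)
Affine points: 9. Add the point at infinity: total = 10.

#E(F_7) = 10


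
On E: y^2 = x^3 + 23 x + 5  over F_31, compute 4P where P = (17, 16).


k = 4 = 100_2 (binary, LSB first: 001)
Double-and-add from P = (17, 16):
  bit 0 = 0: acc unchanged = O
  bit 1 = 0: acc unchanged = O
  bit 2 = 1: acc = O + (18, 12) = (18, 12)

4P = (18, 12)


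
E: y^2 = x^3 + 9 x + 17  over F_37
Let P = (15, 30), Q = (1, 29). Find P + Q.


P != Q, so use the chord formula.
s = (y2 - y1) / (x2 - x1) = (36) / (23) mod 37 = 8
x3 = s^2 - x1 - x2 mod 37 = 8^2 - 15 - 1 = 11
y3 = s (x1 - x3) - y1 mod 37 = 8 * (15 - 11) - 30 = 2

P + Q = (11, 2)


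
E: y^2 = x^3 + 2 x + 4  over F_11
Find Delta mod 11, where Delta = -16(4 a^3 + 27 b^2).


4 a^3 + 27 b^2 = 4*2^3 + 27*4^2 = 32 + 432 = 464
Delta = -16 * (464) = -7424
Delta mod 11 = 1

Delta = 1 (mod 11)


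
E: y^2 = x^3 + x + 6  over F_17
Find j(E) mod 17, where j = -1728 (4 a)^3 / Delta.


Delta = -16(4 a^3 + 27 b^2) mod 17 = 7
-1728 * (4 a)^3 = -1728 * (4*1)^3 mod 17 = 10
j = 10 * 7^(-1) mod 17 = 16

j = 16 (mod 17)


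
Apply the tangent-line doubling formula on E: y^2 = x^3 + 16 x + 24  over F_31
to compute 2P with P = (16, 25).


Doubling: s = (3 x1^2 + a) / (2 y1)
s = (3*16^2 + 16) / (2*25) mod 31 = 7
x3 = s^2 - 2 x1 mod 31 = 7^2 - 2*16 = 17
y3 = s (x1 - x3) - y1 mod 31 = 7 * (16 - 17) - 25 = 30

2P = (17, 30)


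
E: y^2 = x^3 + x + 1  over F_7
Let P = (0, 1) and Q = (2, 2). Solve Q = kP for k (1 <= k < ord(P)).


Enumerate multiples of P until we hit Q = (2, 2):
  1P = (0, 1)
  2P = (2, 5)
  3P = (2, 2)
Match found at i = 3.

k = 3


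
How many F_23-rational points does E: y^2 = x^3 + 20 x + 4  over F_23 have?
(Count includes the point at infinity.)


For each x in F_23, count y with y^2 = x^3 + 20 x + 4 mod 23:
  x = 0: RHS = 4, y in [2, 21]  -> 2 point(s)
  x = 1: RHS = 2, y in [5, 18]  -> 2 point(s)
  x = 2: RHS = 6, y in [11, 12]  -> 2 point(s)
  x = 6: RHS = 18, y in [8, 15]  -> 2 point(s)
  x = 7: RHS = 4, y in [2, 21]  -> 2 point(s)
  x = 8: RHS = 9, y in [3, 20]  -> 2 point(s)
  x = 9: RHS = 16, y in [4, 19]  -> 2 point(s)
  x = 10: RHS = 8, y in [10, 13]  -> 2 point(s)
  x = 13: RHS = 0, y in [0]  -> 1 point(s)
  x = 16: RHS = 4, y in [2, 21]  -> 2 point(s)
  x = 17: RHS = 13, y in [6, 17]  -> 2 point(s)
  x = 18: RHS = 9, y in [3, 20]  -> 2 point(s)
  x = 20: RHS = 9, y in [3, 20]  -> 2 point(s)
  x = 21: RHS = 2, y in [5, 18]  -> 2 point(s)
  x = 22: RHS = 6, y in [11, 12]  -> 2 point(s)
Affine points: 29. Add the point at infinity: total = 30.

#E(F_23) = 30


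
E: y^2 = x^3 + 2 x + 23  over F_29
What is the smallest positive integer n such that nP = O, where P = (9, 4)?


Compute successive multiples of P until we hit O:
  1P = (9, 4)
  2P = (15, 8)
  3P = (28, 22)
  4P = (8, 0)
  5P = (28, 7)
  6P = (15, 21)
  7P = (9, 25)
  8P = O

ord(P) = 8


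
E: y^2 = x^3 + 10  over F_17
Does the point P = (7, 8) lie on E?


Check whether y^2 = x^3 + 0 x + 10 (mod 17) for (x, y) = (7, 8).
LHS: y^2 = 8^2 mod 17 = 13
RHS: x^3 + 0 x + 10 = 7^3 + 0*7 + 10 mod 17 = 13
LHS = RHS

Yes, on the curve


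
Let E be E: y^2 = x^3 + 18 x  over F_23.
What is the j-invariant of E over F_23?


Delta = -16(4 a^3 + 27 b^2) mod 23 = 19
-1728 * (4 a)^3 = -1728 * (4*18)^3 mod 23 = 11
j = 11 * 19^(-1) mod 23 = 3

j = 3 (mod 23)


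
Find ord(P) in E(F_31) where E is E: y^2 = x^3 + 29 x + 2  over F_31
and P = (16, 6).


Compute successive multiples of P until we hit O:
  1P = (16, 6)
  2P = (17, 18)
  3P = (18, 1)
  4P = (11, 28)
  5P = (6, 12)
  6P = (23, 23)
  7P = (27, 16)
  8P = (27, 15)
  ... (continuing to 15P)
  15P = O

ord(P) = 15


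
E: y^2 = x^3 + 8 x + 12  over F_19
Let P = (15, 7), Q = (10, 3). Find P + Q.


P != Q, so use the chord formula.
s = (y2 - y1) / (x2 - x1) = (15) / (14) mod 19 = 16
x3 = s^2 - x1 - x2 mod 19 = 16^2 - 15 - 10 = 3
y3 = s (x1 - x3) - y1 mod 19 = 16 * (15 - 3) - 7 = 14

P + Q = (3, 14)


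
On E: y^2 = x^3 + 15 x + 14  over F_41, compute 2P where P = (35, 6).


Doubling: s = (3 x1^2 + a) / (2 y1)
s = (3*35^2 + 15) / (2*6) mod 41 = 0
x3 = s^2 - 2 x1 mod 41 = 0^2 - 2*35 = 12
y3 = s (x1 - x3) - y1 mod 41 = 0 * (35 - 12) - 6 = 35

2P = (12, 35)


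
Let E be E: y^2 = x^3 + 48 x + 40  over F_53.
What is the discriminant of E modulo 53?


4 a^3 + 27 b^2 = 4*48^3 + 27*40^2 = 442368 + 43200 = 485568
Delta = -16 * (485568) = -7769088
Delta mod 53 = 23

Delta = 23 (mod 53)


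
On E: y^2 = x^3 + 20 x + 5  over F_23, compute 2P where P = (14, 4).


k = 2 = 10_2 (binary, LSB first: 01)
Double-and-add from P = (14, 4):
  bit 0 = 0: acc unchanged = O
  bit 1 = 1: acc = O + (21, 16) = (21, 16)

2P = (21, 16)


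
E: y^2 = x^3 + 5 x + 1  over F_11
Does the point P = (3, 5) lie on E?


Check whether y^2 = x^3 + 5 x + 1 (mod 11) for (x, y) = (3, 5).
LHS: y^2 = 5^2 mod 11 = 3
RHS: x^3 + 5 x + 1 = 3^3 + 5*3 + 1 mod 11 = 10
LHS != RHS

No, not on the curve


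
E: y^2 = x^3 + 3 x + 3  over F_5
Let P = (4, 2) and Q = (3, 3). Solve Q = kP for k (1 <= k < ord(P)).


Enumerate multiples of P until we hit Q = (3, 3):
  1P = (4, 2)
  2P = (3, 2)
  3P = (3, 3)
Match found at i = 3.

k = 3


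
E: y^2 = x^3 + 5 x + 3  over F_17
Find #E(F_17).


For each x in F_17, count y with y^2 = x^3 + 5 x + 3 mod 17:
  x = 1: RHS = 9, y in [3, 14]  -> 2 point(s)
  x = 2: RHS = 4, y in [2, 15]  -> 2 point(s)
  x = 4: RHS = 2, y in [6, 11]  -> 2 point(s)
  x = 5: RHS = 0, y in [0]  -> 1 point(s)
  x = 10: RHS = 16, y in [4, 13]  -> 2 point(s)
  x = 13: RHS = 4, y in [2, 15]  -> 2 point(s)
  x = 15: RHS = 2, y in [6, 11]  -> 2 point(s)
Affine points: 13. Add the point at infinity: total = 14.

#E(F_17) = 14


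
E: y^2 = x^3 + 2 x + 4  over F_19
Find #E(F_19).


For each x in F_19, count y with y^2 = x^3 + 2 x + 4 mod 19:
  x = 0: RHS = 4, y in [2, 17]  -> 2 point(s)
  x = 1: RHS = 7, y in [8, 11]  -> 2 point(s)
  x = 2: RHS = 16, y in [4, 15]  -> 2 point(s)
  x = 4: RHS = 0, y in [0]  -> 1 point(s)
  x = 5: RHS = 6, y in [5, 14]  -> 2 point(s)
  x = 6: RHS = 4, y in [2, 17]  -> 2 point(s)
  x = 7: RHS = 0, y in [0]  -> 1 point(s)
  x = 8: RHS = 0, y in [0]  -> 1 point(s)
  x = 10: RHS = 17, y in [6, 13]  -> 2 point(s)
  x = 13: RHS = 4, y in [2, 17]  -> 2 point(s)
  x = 16: RHS = 9, y in [3, 16]  -> 2 point(s)
  x = 17: RHS = 11, y in [7, 12]  -> 2 point(s)
  x = 18: RHS = 1, y in [1, 18]  -> 2 point(s)
Affine points: 23. Add the point at infinity: total = 24.

#E(F_19) = 24


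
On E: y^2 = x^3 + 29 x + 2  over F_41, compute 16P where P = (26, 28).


k = 16 = 10000_2 (binary, LSB first: 00001)
Double-and-add from P = (26, 28):
  bit 0 = 0: acc unchanged = O
  bit 1 = 0: acc unchanged = O
  bit 2 = 0: acc unchanged = O
  bit 3 = 0: acc unchanged = O
  bit 4 = 1: acc = O + (27, 3) = (27, 3)

16P = (27, 3)


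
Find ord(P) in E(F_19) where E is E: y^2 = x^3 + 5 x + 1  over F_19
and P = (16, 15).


Compute successive multiples of P until we hit O:
  1P = (16, 15)
  2P = (3, 9)
  3P = (1, 8)
  4P = (11, 0)
  5P = (1, 11)
  6P = (3, 10)
  7P = (16, 4)
  8P = O

ord(P) = 8


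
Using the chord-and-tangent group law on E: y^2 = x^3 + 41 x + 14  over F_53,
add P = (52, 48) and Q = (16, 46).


P != Q, so use the chord formula.
s = (y2 - y1) / (x2 - x1) = (51) / (17) mod 53 = 3
x3 = s^2 - x1 - x2 mod 53 = 3^2 - 52 - 16 = 47
y3 = s (x1 - x3) - y1 mod 53 = 3 * (52 - 47) - 48 = 20

P + Q = (47, 20)


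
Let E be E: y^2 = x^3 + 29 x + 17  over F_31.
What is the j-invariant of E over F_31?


Delta = -16(4 a^3 + 27 b^2) mod 31 = 5
-1728 * (4 a)^3 = -1728 * (4*29)^3 mod 31 = 27
j = 27 * 5^(-1) mod 31 = 24

j = 24 (mod 31)


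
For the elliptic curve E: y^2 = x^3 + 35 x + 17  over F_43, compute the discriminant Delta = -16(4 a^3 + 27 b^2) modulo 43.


4 a^3 + 27 b^2 = 4*35^3 + 27*17^2 = 171500 + 7803 = 179303
Delta = -16 * (179303) = -2868848
Delta mod 43 = 26

Delta = 26 (mod 43)


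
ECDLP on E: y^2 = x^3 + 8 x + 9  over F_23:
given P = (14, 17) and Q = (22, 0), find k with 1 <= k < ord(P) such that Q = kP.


Enumerate multiples of P until we hit Q = (22, 0):
  1P = (14, 17)
  2P = (11, 18)
  3P = (16, 22)
  4P = (5, 17)
  5P = (4, 6)
  6P = (0, 3)
  7P = (10, 10)
  8P = (15, 10)
  9P = (20, 2)
  10P = (1, 8)
  11P = (21, 10)
  12P = (12, 4)
  13P = (22, 0)
Match found at i = 13.

k = 13


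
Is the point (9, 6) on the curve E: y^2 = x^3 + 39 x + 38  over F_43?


Check whether y^2 = x^3 + 39 x + 38 (mod 43) for (x, y) = (9, 6).
LHS: y^2 = 6^2 mod 43 = 36
RHS: x^3 + 39 x + 38 = 9^3 + 39*9 + 38 mod 43 = 0
LHS != RHS

No, not on the curve


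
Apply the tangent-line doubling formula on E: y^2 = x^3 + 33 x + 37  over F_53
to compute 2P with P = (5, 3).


Doubling: s = (3 x1^2 + a) / (2 y1)
s = (3*5^2 + 33) / (2*3) mod 53 = 18
x3 = s^2 - 2 x1 mod 53 = 18^2 - 2*5 = 49
y3 = s (x1 - x3) - y1 mod 53 = 18 * (5 - 49) - 3 = 0

2P = (49, 0)


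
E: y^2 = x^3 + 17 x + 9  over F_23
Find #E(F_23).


For each x in F_23, count y with y^2 = x^3 + 17 x + 9 mod 23:
  x = 0: RHS = 9, y in [3, 20]  -> 2 point(s)
  x = 1: RHS = 4, y in [2, 21]  -> 2 point(s)
  x = 3: RHS = 18, y in [8, 15]  -> 2 point(s)
  x = 4: RHS = 3, y in [7, 16]  -> 2 point(s)
  x = 5: RHS = 12, y in [9, 14]  -> 2 point(s)
  x = 8: RHS = 13, y in [6, 17]  -> 2 point(s)
  x = 10: RHS = 6, y in [11, 12]  -> 2 point(s)
  x = 11: RHS = 9, y in [3, 20]  -> 2 point(s)
  x = 12: RHS = 9, y in [3, 20]  -> 2 point(s)
  x = 13: RHS = 12, y in [9, 14]  -> 2 point(s)
  x = 14: RHS = 1, y in [1, 22]  -> 2 point(s)
  x = 17: RHS = 13, y in [6, 17]  -> 2 point(s)
  x = 18: RHS = 6, y in [11, 12]  -> 2 point(s)
  x = 20: RHS = 0, y in [0]  -> 1 point(s)
  x = 21: RHS = 13, y in [6, 17]  -> 2 point(s)
Affine points: 29. Add the point at infinity: total = 30.

#E(F_23) = 30


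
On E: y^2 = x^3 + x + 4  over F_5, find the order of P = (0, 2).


Compute successive multiples of P until we hit O:
  1P = (0, 2)
  2P = (1, 4)
  3P = (3, 2)
  4P = (2, 3)
  5P = (2, 2)
  6P = (3, 3)
  7P = (1, 1)
  8P = (0, 3)
  ... (continuing to 9P)
  9P = O

ord(P) = 9


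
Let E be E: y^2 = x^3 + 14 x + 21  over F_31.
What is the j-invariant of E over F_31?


Delta = -16(4 a^3 + 27 b^2) mod 31 = 13
-1728 * (4 a)^3 = -1728 * (4*14)^3 mod 31 = 8
j = 8 * 13^(-1) mod 31 = 3

j = 3 (mod 31)


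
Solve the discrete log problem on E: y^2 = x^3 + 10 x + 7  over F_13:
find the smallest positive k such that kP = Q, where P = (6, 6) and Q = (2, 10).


Enumerate multiples of P until we hit Q = (2, 10):
  1P = (6, 6)
  2P = (2, 3)
  3P = (8, 12)
  4P = (8, 1)
  5P = (2, 10)
Match found at i = 5.

k = 5


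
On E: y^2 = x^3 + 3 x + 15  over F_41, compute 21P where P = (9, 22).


k = 21 = 10101_2 (binary, LSB first: 10101)
Double-and-add from P = (9, 22):
  bit 0 = 1: acc = O + (9, 22) = (9, 22)
  bit 1 = 0: acc unchanged = (9, 22)
  bit 2 = 1: acc = (9, 22) + (4, 38) = (12, 4)
  bit 3 = 0: acc unchanged = (12, 4)
  bit 4 = 1: acc = (12, 4) + (5, 27) = (3, 25)

21P = (3, 25)


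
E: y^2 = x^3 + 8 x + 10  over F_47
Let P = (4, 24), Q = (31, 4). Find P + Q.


P != Q, so use the chord formula.
s = (y2 - y1) / (x2 - x1) = (27) / (27) mod 47 = 1
x3 = s^2 - x1 - x2 mod 47 = 1^2 - 4 - 31 = 13
y3 = s (x1 - x3) - y1 mod 47 = 1 * (4 - 13) - 24 = 14

P + Q = (13, 14)


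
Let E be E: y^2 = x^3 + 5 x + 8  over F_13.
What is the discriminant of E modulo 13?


4 a^3 + 27 b^2 = 4*5^3 + 27*8^2 = 500 + 1728 = 2228
Delta = -16 * (2228) = -35648
Delta mod 13 = 11

Delta = 11 (mod 13)


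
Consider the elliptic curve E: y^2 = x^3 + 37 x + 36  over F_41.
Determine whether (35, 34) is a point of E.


Check whether y^2 = x^3 + 37 x + 36 (mod 41) for (x, y) = (35, 34).
LHS: y^2 = 34^2 mod 41 = 8
RHS: x^3 + 37 x + 36 = 35^3 + 37*35 + 36 mod 41 = 8
LHS = RHS

Yes, on the curve


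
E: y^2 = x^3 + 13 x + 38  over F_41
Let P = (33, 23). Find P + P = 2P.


Doubling: s = (3 x1^2 + a) / (2 y1)
s = (3*33^2 + 13) / (2*23) mod 41 = 0
x3 = s^2 - 2 x1 mod 41 = 0^2 - 2*33 = 16
y3 = s (x1 - x3) - y1 mod 41 = 0 * (33 - 16) - 23 = 18

2P = (16, 18)


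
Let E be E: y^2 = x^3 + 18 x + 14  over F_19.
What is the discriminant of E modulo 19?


4 a^3 + 27 b^2 = 4*18^3 + 27*14^2 = 23328 + 5292 = 28620
Delta = -16 * (28620) = -457920
Delta mod 19 = 18

Delta = 18 (mod 19)


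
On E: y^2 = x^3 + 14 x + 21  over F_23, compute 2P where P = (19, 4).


Doubling: s = (3 x1^2 + a) / (2 y1)
s = (3*19^2 + 14) / (2*4) mod 23 = 2
x3 = s^2 - 2 x1 mod 23 = 2^2 - 2*19 = 12
y3 = s (x1 - x3) - y1 mod 23 = 2 * (19 - 12) - 4 = 10

2P = (12, 10)


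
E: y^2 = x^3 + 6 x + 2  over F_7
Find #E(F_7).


For each x in F_7, count y with y^2 = x^3 + 6 x + 2 mod 7:
  x = 0: RHS = 2, y in [3, 4]  -> 2 point(s)
  x = 1: RHS = 2, y in [3, 4]  -> 2 point(s)
  x = 2: RHS = 1, y in [1, 6]  -> 2 point(s)
  x = 6: RHS = 2, y in [3, 4]  -> 2 point(s)
Affine points: 8. Add the point at infinity: total = 9.

#E(F_7) = 9


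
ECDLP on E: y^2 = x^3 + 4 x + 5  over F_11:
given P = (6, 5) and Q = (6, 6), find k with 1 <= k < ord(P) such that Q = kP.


Enumerate multiples of P until we hit Q = (6, 6):
  1P = (6, 5)
  2P = (3, 0)
  3P = (6, 6)
Match found at i = 3.

k = 3


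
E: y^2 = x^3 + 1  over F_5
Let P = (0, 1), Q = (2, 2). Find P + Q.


P != Q, so use the chord formula.
s = (y2 - y1) / (x2 - x1) = (1) / (2) mod 5 = 3
x3 = s^2 - x1 - x2 mod 5 = 3^2 - 0 - 2 = 2
y3 = s (x1 - x3) - y1 mod 5 = 3 * (0 - 2) - 1 = 3

P + Q = (2, 3)
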